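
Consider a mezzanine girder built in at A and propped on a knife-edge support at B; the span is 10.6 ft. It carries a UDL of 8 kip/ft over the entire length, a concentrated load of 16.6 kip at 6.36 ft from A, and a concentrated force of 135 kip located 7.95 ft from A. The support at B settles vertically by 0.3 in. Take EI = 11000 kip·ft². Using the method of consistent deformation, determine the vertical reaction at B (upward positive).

Remove the prop at B; the released (primary) structure is a cantilever built in at A.
Free-end deflection of the primary structure under the applied loading (downward +):
  UDL 8: wL⁴/(8EI) = 12625/EI
  point load 16.6 at a = 6.36: Pa²(3L − a)/(6EI) = 2847/EI
  point load 135 at a = 7.95: Pa²(3L − a)/(6EI) = 33916/EI
  δ_0 = 49388/EI
Flexibility coefficient — unit upward force at B: δ_{BB} = L³/(3EI) = 397/EI.
With EI = 11000 kip·ft²: δ_0 = 4.4898 ft and δ_{BB} = 0.036091 ft/kip.
Compatibility — the beam at B must follow the support down by 0.025 ft: δ_0 − R_B·δ_{BB} = 0.025, so R_B = (4.4898 − 0.025)/0.036091 = 123.7 kip.

R_B = 123.7 kip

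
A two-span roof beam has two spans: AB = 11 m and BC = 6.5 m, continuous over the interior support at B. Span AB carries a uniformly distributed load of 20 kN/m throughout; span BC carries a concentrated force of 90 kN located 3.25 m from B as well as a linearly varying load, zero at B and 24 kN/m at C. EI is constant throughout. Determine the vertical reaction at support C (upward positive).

Release continuity at B by inserting a hinge; the redundant is the internal moment M_B. The primary structure is two simply-supported spans AB and BC.
Rotations at B on the released spans (each span's end-slope, ×1/EI):
  span AB: UDL 20: wL³/(24EI) = 1109/EI
  span BC: point load 90 at a = 3.25: Pab(L + b)/(6LEI) = 237.7/EI
  span BC: triangular load, peak 24: 7w₀L³/(360EI) = 128.2/EI
  relative rotation θ_0 = (1109 + 365.8)/EI = 1475/EI
A unit hogging moment at B produces rotation L₁/(3EI) + L₂/(3EI) = 5.833/EI.
Compatibility: M_B·(L₁+L₂)/(3EI) = θ_0, giving M_B = 252.9 kN·m (hogging).
Span BC, ΣM about C: R_B^{BC}·6.5 = 461.5 + 252.9, so R_B^{BC} = 109.9 kN and R_C = 168 − 109.9 = 58.1 kN.

R_C = 58.1 kN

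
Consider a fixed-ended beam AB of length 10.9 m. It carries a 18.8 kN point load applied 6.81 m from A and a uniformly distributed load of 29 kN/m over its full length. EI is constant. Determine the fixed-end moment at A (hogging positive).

M_A = 305.2 kN·m

Take the two fixed-end moments M_A, M_B as redundants; the released structure is the simple span AB.
End rotations of the released simple span under the applied load (×1/EI):
  at A: point load 18.8 at a = 6.81: Pab(L + b)/(6LEI) = 120/EI
  at B: point load 18.8 at a = 6.81: Pab(L + a)/(6LEI) = 141.8/EI
  at A: UDL 29: wL³/(24EI) = 1565/EI
  at B: UDL 29: wL³/(24EI) = 1565/EI
  θ_A0 = 1685/EI,  θ_B0 = 1707/EI
Flexibility coefficients: a unit moment at one end gives L/(3EI) there and L/(6EI) at the far end, so f₁₁ = f₂₂ = 3.633/EI and f₁₂ = f₂₁ = 1.817/EI.
Compatibility — zero rotation at each built-in end:
  3.633 M_A + 1.817 M_B = 1685
  1.817 M_A + 3.633 M_B = 1707
Solving the pair gives M_A = 305.2 kN·m and M_B = 317.1 kN·m (hogging).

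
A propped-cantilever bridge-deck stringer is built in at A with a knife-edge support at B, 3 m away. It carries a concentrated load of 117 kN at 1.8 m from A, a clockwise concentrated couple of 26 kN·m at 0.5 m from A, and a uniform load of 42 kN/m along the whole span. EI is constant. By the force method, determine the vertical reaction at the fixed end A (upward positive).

Remove the prop at B; the released (primary) structure is a cantilever built in at A.
Free-end deflection of the primary structure under the applied loading (downward +):
  point load 117 at a = 1.8: Pa²(3L − a)/(6EI) = 454.9/EI
  clockwise couple 26 at a = 0.5: M₀a(2L − a)/(2EI) = 35.75/EI
  UDL 42: wL⁴/(8EI) = 425.2/EI
  δ_0 = 915.9/EI
Tip deflection under a unit load at B: L³/(3EI) = 9/EI.
The prop prevents deflection at B: R_B = δ_0/δ_{BB} = 915.9/9 = 101.8 kN.
Vertical equilibrium: R_A = ΣP − R_B = 243 − 101.8 = 141.2 kN.

R_A = 141.2 kN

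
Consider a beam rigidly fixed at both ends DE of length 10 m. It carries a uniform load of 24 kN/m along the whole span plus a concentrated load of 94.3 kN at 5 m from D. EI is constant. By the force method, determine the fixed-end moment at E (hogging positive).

M_E = 317.9 kN·m

Release both end moments; the primary structure is a simply-supported span DE with redundants M_D and M_E.
Simple-span end rotations at D and E under the given loads:
  at D: UDL 24: wL³/(24EI) = 1000/EI
  at E: UDL 24: wL³/(24EI) = 1000/EI
  at D: point load 94.3 at a = 5: Pab(L + b)/(6LEI) = 589.4/EI
  at E: point load 94.3 at a = 5: Pab(L + a)/(6LEI) = 589.4/EI
  θ_D0 = 1589/EI,  θ_E0 = 1589/EI
Flexibility coefficients: a unit moment at one end gives L/(3EI) there and L/(6EI) at the far end, so f₁₁ = f₂₂ = 3.333/EI and f₁₂ = f₂₁ = 1.667/EI.
Compatibility — zero rotation at each built-in end:
  3.333 M_D + 1.667 M_E = 1589
  1.667 M_D + 3.333 M_E = 1589
Solving the pair gives M_D = 317.9 kN·m and M_E = 317.9 kN·m (hogging).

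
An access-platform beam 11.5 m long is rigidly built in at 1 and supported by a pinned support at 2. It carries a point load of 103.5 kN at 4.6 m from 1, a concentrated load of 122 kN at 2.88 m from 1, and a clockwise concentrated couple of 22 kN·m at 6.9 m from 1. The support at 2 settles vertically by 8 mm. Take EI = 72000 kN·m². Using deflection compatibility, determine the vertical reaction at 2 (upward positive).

Take the reaction at 2 as the redundant and release it; the primary structure is a cantilever fixed at 1.
Free-end deflection of the primary structure under the applied loading (downward +):
  point load 103.5 at a = 4.6: Pa²(3L − a)/(6EI) = 10914/EI
  point load 122 at a = 2.88: Pa²(3L − a)/(6EI) = 5333/EI
  clockwise couple 22 at a = 6.9: M₀a(2L − a)/(2EI) = 1222/EI
  δ_0 = 17469/EI
Tip deflection under a unit load at 2: L³/(3EI) = 507/EI.
With EI = 72000 kN·m²: δ_0 = 0.24262 m and δ_{22} = 0.007041 m/kN.
Compatibility — the beam at 2 must follow the support down by 0.008 m: δ_0 − R_2·δ_{22} = 0.008, so R_2 = (0.24262 − 0.008)/0.007041 = 33.32 kN.

R_2 = 33.32 kN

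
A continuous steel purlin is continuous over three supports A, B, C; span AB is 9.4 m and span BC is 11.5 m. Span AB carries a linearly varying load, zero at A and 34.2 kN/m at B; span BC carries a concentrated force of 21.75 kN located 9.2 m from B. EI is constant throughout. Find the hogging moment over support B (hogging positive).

M_B = 103.8 kN·m

Insert a hinge at B; M_B is the redundant, and each span becomes simply supported.
End slopes at the hinge B, treating each span as simply supported:
  span AB: triangular load, peak 34.2: w₀L³/(45EI) = 631.2/EI
  span BC: point load 21.75 at a = 9.2: Pab(L + b)/(6LEI) = 92.05/EI
  relative rotation θ_0 = (631.2 + 92.05)/EI = 723.3/EI
A unit hogging moment at B produces rotation L₁/(3EI) + L₂/(3EI) = 6.967/EI.
Compatibility: M_B·(L₁+L₂)/(3EI) = θ_0, giving M_B = 103.8 kN·m (hogging).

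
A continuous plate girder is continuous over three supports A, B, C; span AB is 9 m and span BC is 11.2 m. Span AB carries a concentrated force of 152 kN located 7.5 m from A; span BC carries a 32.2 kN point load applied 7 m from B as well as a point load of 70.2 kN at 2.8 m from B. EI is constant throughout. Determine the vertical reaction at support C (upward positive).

Release continuity at B by inserting a hinge; the redundant is the internal moment M_B. The primary structure is two simply-supported spans AB and BC.
End slopes at the hinge B, treating each span as simply supported:
  span AB: point load 152 at a = 7.5: Pab(L + a)/(6LEI) = 522.5/EI
  span BC: point load 32.2 at a = 7: Pab(L + b)/(6LEI) = 216.9/EI
  span BC: point load 70.2 at a = 2.8: Pab(L + b)/(6LEI) = 481.6/EI
  relative rotation θ_0 = (522.5 + 698.5)/EI = 1221/EI
A unit hogging moment at B produces rotation L₁/(3EI) + L₂/(3EI) = 6.733/EI.
Slope continuity at B: θ_0 = M_B·6.733/EI, so M_B = 1221/6.733 = 181.3 kN·m (hogging).
Span BC, ΣM about C: R_B^{BC}·11.2 = 724.9 + 181.3, so R_B^{BC} = 80.92 kN and R_C = 102.4 − 80.92 = 21.48 kN.

R_C = 21.48 kN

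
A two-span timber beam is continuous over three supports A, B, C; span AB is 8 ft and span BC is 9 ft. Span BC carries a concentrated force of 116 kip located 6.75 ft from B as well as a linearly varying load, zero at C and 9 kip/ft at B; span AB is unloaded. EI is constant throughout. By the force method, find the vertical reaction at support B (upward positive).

R_B = 77.37 kip

Release continuity at B by inserting a hinge; the redundant is the internal moment M_B. The primary structure is two simply-supported spans AB and BC.
Discontinuity in slope at B on the released structure — sum the simple-span end rotations:
  span BC: point load 116 at a = 6.75: Pab(L + b)/(6LEI) = 367/EI
  span BC: triangular load, peak 9: w₀L³/(45EI) = 145.8/EI
  relative rotation θ_0 = (0 + 512.8)/EI = 512.8/EI
A unit hogging moment at B produces rotation L₁/(3EI) + L₂/(3EI) = 5.667/EI.
Slope continuity at B: θ_0 = M_B·5.667/EI, so M_B = 512.8/5.667 = 90.5 kip·ft (hogging).
Span AB, ΣM about A with M_B applied at B: R_B^{AB}·8 = 0 + 90.5, so R_B^{AB} = 11.31 kip and R_A = 0 − 11.31 = -11.31 kip.
Span BC, ΣM about C: R_B^{BC}·9 = 504 + 90.5, so R_B^{BC} = 66.06 kip and R_C = 156.5 − 66.06 = 90.44 kip.
R_B = 11.31 + 66.06 = 77.37 kip.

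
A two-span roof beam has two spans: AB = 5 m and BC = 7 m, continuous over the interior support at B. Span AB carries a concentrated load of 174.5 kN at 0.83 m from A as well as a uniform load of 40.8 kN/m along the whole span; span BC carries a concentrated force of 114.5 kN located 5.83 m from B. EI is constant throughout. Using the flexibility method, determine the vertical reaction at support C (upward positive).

Release continuity at B by inserting a hinge; the redundant is the internal moment M_B. The primary structure is two simply-supported spans AB and BC.
Discontinuity in slope at B on the released structure — sum the simple-span end rotations:
  span AB: point load 174.5 at a = 0.83: Pab(L + a)/(6LEI) = 117.4/EI
  span AB: UDL 40.8: wL³/(24EI) = 212.5/EI
  span BC: point load 114.5 at a = 5.83: Pab(L + b)/(6LEI) = 151.9/EI
  relative rotation θ_0 = (329.9 + 151.9)/EI = 481.8/EI
A unit hogging moment at B produces rotation L₁/(3EI) + L₂/(3EI) = 4/EI.
Slope continuity at B: θ_0 = M_B·4/EI, so M_B = 481.8/4 = 120.4 kN·m (hogging).
Span BC, ΣM about C: R_B^{BC}·7 = 134 + 120.4, so R_B^{BC} = 36.34 kN and R_C = 114.5 − 36.34 = 78.16 kN.

R_C = 78.16 kN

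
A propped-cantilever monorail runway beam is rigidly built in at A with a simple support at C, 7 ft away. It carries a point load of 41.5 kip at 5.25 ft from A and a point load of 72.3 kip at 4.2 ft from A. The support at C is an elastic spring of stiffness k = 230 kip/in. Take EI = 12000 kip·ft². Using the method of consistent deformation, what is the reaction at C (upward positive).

R_C = 55.39 kip

Choose R_C as the redundant. The primary structure is the cantilever fixed at A.
Downward deflection at the released point C due to the loads:
  point load 41.5 at a = 5.25: Pa²(3L − a)/(6EI) = 3003/EI
  point load 72.3 at a = 4.2: Pa²(3L − a)/(6EI) = 3571/EI
  δ_0 = 6574/EI
Tip deflection under a unit load at C: L³/(3EI) = 114.3/EI.
With EI = 12000 kip·ft²: δ_0 = 0.5478 ft and δ_{CC} = 0.009528 ft/kip.
Compatibility — the spring shortens by R_C/k under the reaction it provides: δ_0 − R_C·δ_{CC} = R_C/k. With 1/k = 1/(230×12) ft/kip = 0.000362 ft/kip, R_C = δ_0 / (δ_{CC} + 1/k) = 0.5478 / (0.009528 + 0.000362) = 55.39 kip.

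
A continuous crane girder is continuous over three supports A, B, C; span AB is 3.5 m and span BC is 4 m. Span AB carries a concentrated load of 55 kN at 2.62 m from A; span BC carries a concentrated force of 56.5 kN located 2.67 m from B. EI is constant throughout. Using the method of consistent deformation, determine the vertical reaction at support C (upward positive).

Release continuity at B by inserting a hinge; the redundant is the internal moment M_B. The primary structure is two simply-supported spans AB and BC.
Rotations at B on the released spans (each span's end-slope, ×1/EI):
  span AB: point load 55 at a = 2.62: Pab(L + a)/(6LEI) = 36.96/EI
  span BC: point load 56.5 at a = 2.67: Pab(L + b)/(6LEI) = 44.56/EI
  relative rotation θ_0 = (36.96 + 44.56)/EI = 81.51/EI
A unit hogging moment at B produces rotation L₁/(3EI) + L₂/(3EI) = 2.5/EI.
Compatibility: M_B·(L₁+L₂)/(3EI) = θ_0, giving M_B = 32.61 kN·m (hogging).
Span BC, ΣM about C: R_B^{BC}·4 = 75.14 + 32.61, so R_B^{BC} = 26.94 kN and R_C = 56.5 − 26.94 = 29.56 kN.

R_C = 29.56 kN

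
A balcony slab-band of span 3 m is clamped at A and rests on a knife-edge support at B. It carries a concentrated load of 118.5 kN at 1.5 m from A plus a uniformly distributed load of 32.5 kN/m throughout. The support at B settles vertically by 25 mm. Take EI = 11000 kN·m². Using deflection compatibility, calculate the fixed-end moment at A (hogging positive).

Choose R_B as the redundant. The primary structure is the cantilever fixed at A.
Downward deflection at the released point B due to the loads:
  point load 118.5 at a = 1.5: Pa²(3L − a)/(6EI) = 333.3/EI
  UDL 32.5: wL⁴/(8EI) = 329.1/EI
  δ_0 = 662.3/EI
Tip deflection under a unit load at B: L³/(3EI) = 9/EI.
With EI = 11000 kN·m²: δ_0 = 0.060213 m and δ_{BB} = 0.000818 m/kN.
Compatibility — the beam at B must follow the support down by 0.025 m: δ_0 − R_B·δ_{BB} = 0.025, so R_B = (0.060213 − 0.025)/0.000818 = 43.04 kN.
Moment equilibrium about A: M_A = Σ(load moments about A) − R_B·L = 324 − 43.04×3 = 194.9 kN·m.

M_A = 194.9 kN·m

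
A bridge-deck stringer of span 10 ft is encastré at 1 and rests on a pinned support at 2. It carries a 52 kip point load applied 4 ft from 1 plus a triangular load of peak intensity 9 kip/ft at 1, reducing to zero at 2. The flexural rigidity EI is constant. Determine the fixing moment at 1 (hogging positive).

M_1 = 159.8 kip·ft

Release the roller at 2. Primary structure: cantilever fixed at 1.
Free-end deflection of the primary structure under the applied loading (downward +):
  point load 52 at a = 4: Pa²(3L − a)/(6EI) = 3605/EI
  triangular load, peak 9 at the fixed end: w₀L⁴/(30EI) = 3000/EI
  δ_0 = 6605/EI
Flexibility coefficient — unit upward force at 2: δ_{22} = L³/(3EI) = 333.3/EI.
Compatibility at 2: δ_0 − R_2·δ_{22} = 0, so R_2 = 6605/333.3 = 19.82 kip.
Moment equilibrium about 1: M_1 = Σ(load moments about 1) − R_2·L = 358 − 19.82×10 = 159.8 kip·ft.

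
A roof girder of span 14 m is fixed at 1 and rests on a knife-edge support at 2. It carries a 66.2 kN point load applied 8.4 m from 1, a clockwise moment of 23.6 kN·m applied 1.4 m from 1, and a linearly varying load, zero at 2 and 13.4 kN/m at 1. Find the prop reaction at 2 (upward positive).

Choose R_2 as the redundant. The primary structure is the cantilever fixed at 1.
Free-end deflection of the primary structure under the applied loading (downward +):
  point load 66.2 at a = 8.4: Pa²(3L − a)/(6EI) = 26158/EI
  clockwise couple 23.6 at a = 1.4: M₀a(2L − a)/(2EI) = 439.4/EI
  triangular load, peak 13.4 at the fixed end: w₀L⁴/(30EI) = 17159/EI
  δ_0 = 43757/EI
Flexibility coefficient — unit upward force at 2: δ_{22} = L³/(3EI) = 914.7/EI.
Compatibility at 2: δ_0 − R_2·δ_{22} = 0, so R_2 = 43757/914.7 = 47.84 kN.

R_2 = 47.84 kN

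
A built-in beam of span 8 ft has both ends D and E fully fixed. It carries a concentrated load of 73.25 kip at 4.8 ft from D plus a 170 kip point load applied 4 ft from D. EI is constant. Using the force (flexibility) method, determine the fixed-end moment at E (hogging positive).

M_E = 254.4 kip·ft

Take the two fixed-end moments M_D, M_E as redundants; the released structure is the simple span DE.
End rotations of the released simple span under the applied load (×1/EI):
  at D: point load 73.25 at a = 4.8: Pab(L + b)/(6LEI) = 262.5/EI
  at E: point load 73.25 at a = 4.8: Pab(L + a)/(6LEI) = 300/EI
  at D: point load 170 at a = 4: Pab(L + b)/(6LEI) = 680/EI
  at E: point load 170 at a = 4: Pab(L + a)/(6LEI) = 680/EI
  θ_D0 = 942.5/EI,  θ_E0 = 980/EI
Flexibility coefficients: a unit moment at one end gives L/(3EI) there and L/(6EI) at the far end, so f₁₁ = f₂₂ = 2.667/EI and f₁₂ = f₂₁ = 1.333/EI.
Compatibility — zero rotation at each built-in end:
  2.667 M_D + 1.333 M_E = 942.5
  1.333 M_D + 2.667 M_E = 980
Solving the pair gives M_D = 226.3 kip·ft and M_E = 254.4 kip·ft (hogging).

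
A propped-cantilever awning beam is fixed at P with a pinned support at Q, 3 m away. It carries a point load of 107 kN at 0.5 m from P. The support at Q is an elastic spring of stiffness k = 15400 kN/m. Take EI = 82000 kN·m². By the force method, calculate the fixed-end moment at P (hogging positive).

M_P = 45.56 kN·m

Remove the prop at Q; the released (primary) structure is a cantilever built in at P.
Free-end deflection of the primary structure under the applied loading (downward +):
  point load 107 at a = 0.5: Pa²(3L − a)/(6EI) = 37.9/EI
Flexibility coefficient — unit upward force at Q: δ_{QQ} = L³/(3EI) = 9/EI.
With EI = 82000 kN·m²: δ_0 = 0.000462 m and δ_{QQ} = 0.00011 m/kN.
Compatibility — the spring shortens by R_Q/k under the reaction it provides: δ_0 − R_Q·δ_{QQ} = R_Q/k. With 1/k = 0.000065 m/kN, R_Q = δ_0 / (δ_{QQ} + 1/k) = 0.000462 / (0.00011 + 0.000065) = 2.645 kN.
Moment equilibrium about P: M_P = Σ(load moments about P) − R_Q·L = 53.5 − 2.645×3 = 45.56 kN·m.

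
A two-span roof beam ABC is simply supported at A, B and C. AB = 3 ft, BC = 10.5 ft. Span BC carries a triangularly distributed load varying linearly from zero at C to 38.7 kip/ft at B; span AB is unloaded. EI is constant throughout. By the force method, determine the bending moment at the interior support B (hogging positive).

Take M_B as the redundant. Released structure: two simple spans AB and BC with a hinge at B.
End slopes at the hinge B, treating each span as simply supported:
  span BC: triangular load, peak 38.7: w₀L³/(45EI) = 995.6/EI
  relative rotation θ_0 = (0 + 995.6)/EI = 995.6/EI
A unit hogging moment at B produces rotation L₁/(3EI) + L₂/(3EI) = 4.5/EI.
Compatibility: M_B·(L₁+L₂)/(3EI) = θ_0, giving M_B = 221.2 kip·ft (hogging).

M_B = 221.2 kip·ft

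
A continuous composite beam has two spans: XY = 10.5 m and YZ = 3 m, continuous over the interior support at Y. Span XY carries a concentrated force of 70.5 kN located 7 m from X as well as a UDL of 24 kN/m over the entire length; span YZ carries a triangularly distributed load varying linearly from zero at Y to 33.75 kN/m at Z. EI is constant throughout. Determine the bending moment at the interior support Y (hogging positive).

M_Y = 367.8 kN·m

Insert a hinge at Y; M_Y is the redundant, and each span becomes simply supported.
End slopes at the hinge Y, treating each span as simply supported:
  span XY: point load 70.5 at a = 7: Pab(L + a)/(6LEI) = 479.8/EI
  span XY: UDL 24: wL³/(24EI) = 1158/EI
  span YZ: triangular load, peak 33.75: 7w₀L³/(360EI) = 17.72/EI
  relative rotation θ_0 = (1637 + 17.72)/EI = 1655/EI
A unit hogging moment at Y produces rotation L₁/(3EI) + L₂/(3EI) = 4.5/EI.
Slope continuity at Y: θ_0 = M_Y·4.5/EI, so M_Y = 1655/4.5 = 367.8 kN·m (hogging).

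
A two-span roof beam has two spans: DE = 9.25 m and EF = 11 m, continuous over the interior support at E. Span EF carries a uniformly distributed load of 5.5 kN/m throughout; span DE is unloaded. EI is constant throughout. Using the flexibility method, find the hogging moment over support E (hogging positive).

Take M_E as the redundant. Released structure: two simple spans DE and EF with a hinge at E.
Discontinuity in slope at E on the released structure — sum the simple-span end rotations:
  span EF: UDL 5.5: wL³/(24EI) = 305/EI
  relative rotation θ_0 = (0 + 305)/EI = 305/EI
A unit hogging moment at E produces rotation L₁/(3EI) + L₂/(3EI) = 6.75/EI.
Slope continuity at E: θ_0 = M_E·6.75/EI, so M_E = 305/6.75 = 45.19 kN·m (hogging).

M_E = 45.19 kN·m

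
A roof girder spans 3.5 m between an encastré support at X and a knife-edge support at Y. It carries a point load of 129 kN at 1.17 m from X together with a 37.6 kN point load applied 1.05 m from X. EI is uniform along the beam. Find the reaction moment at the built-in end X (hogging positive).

Release the roller at Y. Primary structure: cantilever fixed at X.
Downward deflection at the released point Y due to the loads:
  point load 129 at a = 1.17: Pa²(3L − a)/(6EI) = 274.6/EI
  point load 37.6 at a = 1.05: Pa²(3L − a)/(6EI) = 65.29/EI
  δ_0 = 339.9/EI
Tip deflection under a unit load at Y: L³/(3EI) = 14.29/EI.
Compatibility at Y: δ_0 − R_Y·δ_{YY} = 0, so R_Y = 339.9/14.29 = 23.78 kN.
Moment equilibrium about X: M_X = Σ(load moments about X) − R_Y·L = 190.4 − 23.78×3.5 = 107.2 kN·m.

M_X = 107.2 kN·m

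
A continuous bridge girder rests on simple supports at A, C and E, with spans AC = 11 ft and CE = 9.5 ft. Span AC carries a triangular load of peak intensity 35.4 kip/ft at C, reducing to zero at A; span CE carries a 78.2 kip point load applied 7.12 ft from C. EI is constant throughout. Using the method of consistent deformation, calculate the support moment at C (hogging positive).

Release continuity at C by inserting a hinge; the redundant is the internal moment M_C. The primary structure is two simply-supported spans AC and CE.
Rotations at C on the released spans (each span's end-slope, ×1/EI):
  span AC: triangular load, peak 35.4: w₀L³/(45EI) = 1047/EI
  span CE: point load 78.2 at a = 7.12: Pab(L + b)/(6LEI) = 276.2/EI
  relative rotation θ_0 = (1047 + 276.2)/EI = 1323/EI
A unit hogging moment at C produces rotation L₁/(3EI) + L₂/(3EI) = 6.833/EI.
Compatibility: M_C·(L₁+L₂)/(3EI) = θ_0, giving M_C = 193.6 kip·ft (hogging).

M_C = 193.6 kip·ft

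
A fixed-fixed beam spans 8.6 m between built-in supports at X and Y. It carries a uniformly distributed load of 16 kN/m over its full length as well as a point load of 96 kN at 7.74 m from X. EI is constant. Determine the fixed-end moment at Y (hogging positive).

Take the two fixed-end moments M_X, M_Y as redundants; the released structure is the simple span XY.
End rotations of the released simple span under the applied load (×1/EI):
  at X: UDL 16: wL³/(24EI) = 424/EI
  at Y: UDL 16: wL³/(24EI) = 424/EI
  at X: point load 96 at a = 7.74: Pab(L + b)/(6LEI) = 117.2/EI
  at Y: point load 96 at a = 7.74: Pab(L + a)/(6LEI) = 202.4/EI
  θ_X0 = 541.2/EI,  θ_Y0 = 626.4/EI
Flexibility coefficients: a unit moment at one end gives L/(3EI) there and L/(6EI) at the far end, so f₁₁ = f₂₂ = 2.867/EI and f₁₂ = f₂₁ = 1.433/EI.
Compatibility — zero rotation at each built-in end:
  2.867 M_X + 1.433 M_Y = 541.2
  1.433 M_X + 2.867 M_Y = 626.4
Solving the pair gives M_X = 106 kN·m and M_Y = 165.5 kN·m (hogging).

M_Y = 165.5 kN·m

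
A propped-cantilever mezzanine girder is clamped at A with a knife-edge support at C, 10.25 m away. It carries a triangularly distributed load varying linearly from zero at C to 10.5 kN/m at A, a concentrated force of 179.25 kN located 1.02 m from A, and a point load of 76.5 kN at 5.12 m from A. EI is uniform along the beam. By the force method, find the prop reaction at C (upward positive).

Take the reaction at C as the redundant and release it; the primary structure is a cantilever fixed at A.
Deflection at C on the released cantilever, summing each load's contribution:
  triangular load, peak 10.5 at the fixed end: w₀L⁴/(30EI) = 3863/EI
  point load 179.25 at a = 1.02: Pa²(3L − a)/(6EI) = 924.1/EI
  point load 76.5 at a = 5.12: Pa²(3L − a)/(6EI) = 8566/EI
  δ_0 = 13354/EI
Tip deflection under a unit load at C: L³/(3EI) = 359/EI.
The prop prevents deflection at C: R_C = δ_0/δ_{CC} = 13354/359 = 37.2 kN.

R_C = 37.2 kN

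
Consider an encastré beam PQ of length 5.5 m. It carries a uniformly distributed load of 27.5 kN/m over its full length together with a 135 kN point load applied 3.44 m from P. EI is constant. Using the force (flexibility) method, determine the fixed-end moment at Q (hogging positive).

Take the two fixed-end moments M_P, M_Q as redundants; the released structure is the simple span PQ.
End rotations of the released simple span under the applied load (×1/EI):
  at P: UDL 27.5: wL³/(24EI) = 190.6/EI
  at Q: UDL 27.5: wL³/(24EI) = 190.6/EI
  at P: point load 135 at a = 3.44: Pab(L + b)/(6LEI) = 219.2/EI
  at Q: point load 135 at a = 3.44: Pab(L + a)/(6LEI) = 259.2/EI
  θ_P0 = 409.8/EI,  θ_Q0 = 449.8/EI
Flexibility coefficients: a unit moment at one end gives L/(3EI) there and L/(6EI) at the far end, so f₁₁ = f₂₂ = 1.833/EI and f₁₂ = f₂₁ = 0.9167/EI.
Compatibility — zero rotation at each built-in end:
  1.833 M_P + 0.9167 M_Q = 409.8
  0.9167 M_P + 1.833 M_Q = 449.8
Solving the pair gives M_P = 134.5 kN·m and M_Q = 178.1 kN·m (hogging).

M_Q = 178.1 kN·m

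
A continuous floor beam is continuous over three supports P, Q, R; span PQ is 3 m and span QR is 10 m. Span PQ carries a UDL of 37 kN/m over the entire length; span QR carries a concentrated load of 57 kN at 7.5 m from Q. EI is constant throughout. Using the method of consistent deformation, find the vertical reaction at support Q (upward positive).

Insert a hinge at Q; M_Q is the redundant, and each span becomes simply supported.
End slopes at the hinge Q, treating each span as simply supported:
  span PQ: UDL 37: wL³/(24EI) = 41.62/EI
  span QR: point load 57 at a = 7.5: Pab(L + b)/(6LEI) = 222.7/EI
  relative rotation θ_0 = (41.62 + 222.7)/EI = 264.3/EI
A unit hogging moment at Q produces rotation L₁/(3EI) + L₂/(3EI) = 4.333/EI.
Compatibility: M_Q·(L₁+L₂)/(3EI) = θ_0, giving M_Q = 60.99 kN·m (hogging).
Span PQ, ΣM about P with M_Q applied at Q: R_Q^{PQ}·3 = 166.5 + 60.99, so R_Q^{PQ} = 75.83 kN and R_P = 111 − 75.83 = 35.17 kN.
Span QR, ΣM about R: R_Q^{QR}·10 = 142.5 + 60.99, so R_Q^{QR} = 20.35 kN and R_R = 57 − 20.35 = 36.65 kN.
R_Q = 75.83 + 20.35 = 96.18 kN.

R_Q = 96.18 kN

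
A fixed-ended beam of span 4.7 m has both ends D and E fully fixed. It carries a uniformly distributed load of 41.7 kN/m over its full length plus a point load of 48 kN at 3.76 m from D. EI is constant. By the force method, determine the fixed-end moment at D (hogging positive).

M_D = 83.98 kN·m

Release both end moments; the primary structure is a simply-supported span DE with redundants M_D and M_E.
On the primary (simply-supported) span, the end slopes from the loading are:
  at D: UDL 41.7: wL³/(24EI) = 180.4/EI
  at E: UDL 41.7: wL³/(24EI) = 180.4/EI
  at D: point load 48 at a = 3.76: Pab(L + b)/(6LEI) = 33.93/EI
  at E: point load 48 at a = 3.76: Pab(L + a)/(6LEI) = 50.9/EI
  θ_D0 = 214.3/EI,  θ_E0 = 231.3/EI
Flexibility coefficients: a unit moment at one end gives L/(3EI) there and L/(6EI) at the far end, so f₁₁ = f₂₂ = 1.567/EI and f₁₂ = f₂₁ = 0.7833/EI.
Compatibility — zero rotation at each built-in end:
  1.567 M_D + 0.7833 M_E = 214.3
  0.7833 M_D + 1.567 M_E = 231.3
Solving the pair gives M_D = 83.98 kN·m and M_E = 105.6 kN·m (hogging).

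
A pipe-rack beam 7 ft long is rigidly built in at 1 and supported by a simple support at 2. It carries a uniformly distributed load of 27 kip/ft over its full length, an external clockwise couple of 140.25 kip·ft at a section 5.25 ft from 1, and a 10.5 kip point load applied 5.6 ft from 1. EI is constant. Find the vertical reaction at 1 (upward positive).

Release the roller at 2. Primary structure: cantilever fixed at 1.
Primary-structure tip deflection at 2 by superposition:
  UDL 27: wL⁴/(8EI) = 8103/EI
  clockwise couple 140.25 at a = 5.25: M₀a(2L − a)/(2EI) = 3221/EI
  point load 10.5 at a = 5.6: Pa²(3L − a)/(6EI) = 845.2/EI
  δ_0 = 12170/EI
Tip deflection under a unit load at 2: L³/(3EI) = 114.3/EI.
Compatibility at 2: δ_0 − R_2·δ_{22} = 0, so R_2 = 12170/114.3 = 106.4 kip.
Vertical equilibrium: R_1 = ΣP − R_2 = 199.5 − 106.4 = 93.06 kip.

R_1 = 93.06 kip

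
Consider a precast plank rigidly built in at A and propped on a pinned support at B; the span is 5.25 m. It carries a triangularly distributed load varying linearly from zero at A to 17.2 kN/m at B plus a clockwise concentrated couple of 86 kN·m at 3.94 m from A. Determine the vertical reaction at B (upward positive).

R_B = 47.87 kN

Release the roller at B. Primary structure: cantilever fixed at A.
Free-end deflection of the primary structure under the applied loading (downward +):
  triangular load, peak 17.2 at the free end: 11w₀L⁴/(120EI) = 1198/EI
  clockwise couple 86 at a = 3.94: M₀a(2L − a)/(2EI) = 1111/EI
  δ_0 = 2309/EI
Flexibility coefficient — unit upward force at B: δ_{BB} = L³/(3EI) = 48.23/EI.
The prop prevents deflection at B: R_B = δ_0/δ_{BB} = 2309/48.23 = 47.87 kN.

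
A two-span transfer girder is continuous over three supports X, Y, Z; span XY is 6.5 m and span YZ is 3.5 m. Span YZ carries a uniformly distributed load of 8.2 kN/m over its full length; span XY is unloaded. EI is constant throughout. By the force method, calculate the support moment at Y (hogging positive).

M_Y = 4.395 kN·m

Insert a hinge at Y; M_Y is the redundant, and each span becomes simply supported.
End slopes at the hinge Y, treating each span as simply supported:
  span YZ: UDL 8.2: wL³/(24EI) = 14.65/EI
  relative rotation θ_0 = (0 + 14.65)/EI = 14.65/EI
A unit hogging moment at Y produces rotation L₁/(3EI) + L₂/(3EI) = 3.333/EI.
Slope continuity at Y: θ_0 = M_Y·3.333/EI, so M_Y = 14.65/3.333 = 4.395 kN·m (hogging).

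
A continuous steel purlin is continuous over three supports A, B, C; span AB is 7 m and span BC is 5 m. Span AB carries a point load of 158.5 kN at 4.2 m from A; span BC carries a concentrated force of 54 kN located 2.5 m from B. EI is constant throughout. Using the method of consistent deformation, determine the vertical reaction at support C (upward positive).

R_C = -2.072 kN

Release continuity at B by inserting a hinge; the redundant is the internal moment M_B. The primary structure is two simply-supported spans AB and BC.
End slopes at the hinge B, treating each span as simply supported:
  span AB: point load 158.5 at a = 4.2: Pab(L + a)/(6LEI) = 497.1/EI
  span BC: point load 54 at a = 2.5: Pab(L + b)/(6LEI) = 84.38/EI
  relative rotation θ_0 = (497.1 + 84.38)/EI = 581.4/EI
A unit hogging moment at B produces rotation L₁/(3EI) + L₂/(3EI) = 4/EI.
Slope continuity at B: θ_0 = M_B·4/EI, so M_B = 581.4/4 = 145.4 kN·m (hogging).
Span BC, ΣM about C: R_B^{BC}·5 = 135 + 145.4, so R_B^{BC} = 56.07 kN and R_C = 54 − 56.07 = -2.072 kN.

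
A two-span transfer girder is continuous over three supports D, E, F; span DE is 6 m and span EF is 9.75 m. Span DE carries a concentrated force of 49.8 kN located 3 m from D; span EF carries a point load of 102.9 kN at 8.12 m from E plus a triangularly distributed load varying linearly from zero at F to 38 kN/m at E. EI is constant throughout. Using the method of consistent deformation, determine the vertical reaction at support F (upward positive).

R_F = 124.8 kN

Take M_E as the redundant. Released structure: two simple spans DE and EF with a hinge at E.
Discontinuity in slope at E on the released structure — sum the simple-span end rotations:
  span DE: point load 49.8 at a = 3: Pab(L + a)/(6LEI) = 112/EI
  span EF: point load 102.9 at a = 8.12: Pab(L + b)/(6LEI) = 264.9/EI
  span EF: triangular load, peak 38: w₀L³/(45EI) = 782.7/EI
  relative rotation θ_0 = (112 + 1048)/EI = 1160/EI
A unit hogging moment at E produces rotation L₁/(3EI) + L₂/(3EI) = 5.25/EI.
Compatibility: M_E·(L₁+L₂)/(3EI) = θ_0, giving M_E = 220.9 kN·m (hogging).
Span EF, ΣM about F: R_E^{EF}·9.75 = 1372 + 220.9, so R_E^{EF} = 163.4 kN and R_F = 288.1 − 163.4 = 124.8 kN.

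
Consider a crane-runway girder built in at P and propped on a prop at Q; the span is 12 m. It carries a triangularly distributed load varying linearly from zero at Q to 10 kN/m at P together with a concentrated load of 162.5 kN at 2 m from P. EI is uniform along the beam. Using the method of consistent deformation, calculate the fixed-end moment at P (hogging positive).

M_P = 344.3 kN·m

Choose R_Q as the redundant. The primary structure is the cantilever fixed at P.
Deflection at Q on the released cantilever, summing each load's contribution:
  triangular load, peak 10 at the fixed end: w₀L⁴/(30EI) = 6912/EI
  point load 162.5 at a = 2: Pa²(3L − a)/(6EI) = 3683/EI
  δ_0 = 10595/EI
Flexibility coefficient — unit upward force at Q: δ_{QQ} = L³/(3EI) = 576/EI.
The prop prevents deflection at Q: R_Q = δ_0/δ_{QQ} = 10595/576 = 18.39 kN.
Moment equilibrium about P: M_P = Σ(load moments about P) − R_Q·L = 565 − 18.39×12 = 344.3 kN·m.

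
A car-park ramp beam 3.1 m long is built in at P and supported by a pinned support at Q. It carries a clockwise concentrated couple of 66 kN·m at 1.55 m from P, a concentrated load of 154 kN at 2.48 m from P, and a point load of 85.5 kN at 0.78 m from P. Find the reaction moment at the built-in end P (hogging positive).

Remove the prop at Q; the released (primary) structure is a cantilever built in at P.
Downward deflection at the released point Q due to the loads:
  clockwise couple 66 at a = 1.55: M₀a(2L − a)/(2EI) = 237.8/EI
  point load 154 at a = 2.48: Pa²(3L − a)/(6EI) = 1077/EI
  point load 85.5 at a = 0.78: Pa²(3L − a)/(6EI) = 73.87/EI
  δ_0 = 1388/EI
Flexibility coefficient — unit upward force at Q: δ_{QQ} = L³/(3EI) = 9.93/EI.
The prop prevents deflection at Q: R_Q = δ_0/δ_{QQ} = 1388/9.93 = 139.8 kN.
Moment equilibrium about P: M_P = Σ(load moments about P) − R_Q·L = 514.6 − 139.8×3.1 = 81.21 kN·m.

M_P = 81.21 kN·m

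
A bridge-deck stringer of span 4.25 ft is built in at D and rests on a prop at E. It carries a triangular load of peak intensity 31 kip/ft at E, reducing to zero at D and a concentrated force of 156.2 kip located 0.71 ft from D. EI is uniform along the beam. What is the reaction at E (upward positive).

Remove the prop at E; the released (primary) structure is a cantilever built in at D.
Deflection at E on the released cantilever, summing each load's contribution:
  triangular load, peak 31 at the free end: 11w₀L⁴/(120EI) = 927.1/EI
  point load 156.2 at a = 0.71: Pa²(3L − a)/(6EI) = 158/EI
  δ_0 = 1085/EI
Flexibility coefficient — unit upward force at E: δ_{EE} = L³/(3EI) = 25.59/EI.
The prop prevents deflection at E: R_E = δ_0/δ_{EE} = 1085/25.59 = 42.41 kip.

R_E = 42.41 kip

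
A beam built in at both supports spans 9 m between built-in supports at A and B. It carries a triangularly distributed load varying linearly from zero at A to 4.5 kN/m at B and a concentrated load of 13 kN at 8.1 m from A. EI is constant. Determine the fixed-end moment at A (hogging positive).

Release both end moments; the primary structure is a simply-supported span AB with redundants M_A and M_B.
Simple-span end rotations at A and B under the given loads:
  at A: triangular load, peak 4.5: 7w₀L³/(360EI) = 63.79/EI
  at B: triangular load, peak 4.5: w₀L³/(45EI) = 72.9/EI
  at A: point load 13 at a = 8.1: Pab(L + b)/(6LEI) = 17.37/EI
  at B: point load 13 at a = 8.1: Pab(L + a)/(6LEI) = 30.01/EI
  θ_A0 = 81.16/EI,  θ_B0 = 102.9/EI
Flexibility coefficients: a unit moment at one end gives L/(3EI) there and L/(6EI) at the far end, so f₁₁ = f₂₂ = 3/EI and f₁₂ = f₂₁ = 1.5/EI.
Compatibility — zero rotation at each built-in end:
  3 M_A + 1.5 M_B = 81.16
  1.5 M_A + 3 M_B = 102.9
Solving the pair gives M_A = 13.2 kN·m and M_B = 27.7 kN·m (hogging).

M_A = 13.2 kN·m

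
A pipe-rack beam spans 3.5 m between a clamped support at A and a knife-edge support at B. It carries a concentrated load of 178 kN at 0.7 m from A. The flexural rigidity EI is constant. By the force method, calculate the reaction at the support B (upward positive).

R_B = 9.968 kN

Take the reaction at B as the redundant and release it; the primary structure is a cantilever fixed at A.
Deflection at B on the released cantilever, summing each load's contribution:
  point load 178 at a = 0.7: Pa²(3L − a)/(6EI) = 142.5/EI
Tip deflection under a unit load at B: L³/(3EI) = 14.29/EI.
Compatibility at B: δ_0 − R_B·δ_{BB} = 0, so R_B = 142.5/14.29 = 9.968 kN.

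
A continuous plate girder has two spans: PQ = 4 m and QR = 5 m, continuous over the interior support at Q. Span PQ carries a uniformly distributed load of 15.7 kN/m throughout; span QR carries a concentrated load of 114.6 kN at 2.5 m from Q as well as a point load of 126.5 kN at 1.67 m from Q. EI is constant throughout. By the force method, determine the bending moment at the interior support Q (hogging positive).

Take M_Q as the redundant. Released structure: two simple spans PQ and QR with a hinge at Q.
Discontinuity in slope at Q on the released structure — sum the simple-span end rotations:
  span PQ: UDL 15.7: wL³/(24EI) = 41.87/EI
  span QR: point load 114.6 at a = 2.5: Pab(L + b)/(6LEI) = 179.1/EI
  span QR: point load 126.5 at a = 1.67: Pab(L + b)/(6LEI) = 195.3/EI
  relative rotation θ_0 = (41.87 + 374.4)/EI = 416.3/EI
A unit hogging moment at Q produces rotation L₁/(3EI) + L₂/(3EI) = 3/EI.
Slope continuity at Q: θ_0 = M_Q·3/EI, so M_Q = 416.3/3 = 138.8 kN·m (hogging).

M_Q = 138.8 kN·m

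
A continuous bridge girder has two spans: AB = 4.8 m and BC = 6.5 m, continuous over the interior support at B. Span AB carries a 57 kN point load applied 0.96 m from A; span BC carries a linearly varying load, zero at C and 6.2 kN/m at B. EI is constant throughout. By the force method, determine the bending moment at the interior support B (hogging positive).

Release continuity at B by inserting a hinge; the redundant is the internal moment M_B. The primary structure is two simply-supported spans AB and BC.
Discontinuity in slope at B on the released structure — sum the simple-span end rotations:
  span AB: point load 57 at a = 0.96: Pab(L + a)/(6LEI) = 42.02/EI
  span BC: triangular load, peak 6.2: w₀L³/(45EI) = 37.84/EI
  relative rotation θ_0 = (42.02 + 37.84)/EI = 79.86/EI
A unit hogging moment at B produces rotation L₁/(3EI) + L₂/(3EI) = 3.767/EI.
Slope continuity at B: θ_0 = M_B·3.767/EI, so M_B = 79.86/3.767 = 21.2 kN·m (hogging).

M_B = 21.2 kN·m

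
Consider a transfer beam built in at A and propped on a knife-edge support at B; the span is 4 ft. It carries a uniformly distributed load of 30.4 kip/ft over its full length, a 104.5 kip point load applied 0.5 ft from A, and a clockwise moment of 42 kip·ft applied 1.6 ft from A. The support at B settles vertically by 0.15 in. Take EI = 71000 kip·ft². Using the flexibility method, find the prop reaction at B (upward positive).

R_B = 16.43 kip

Take the reaction at B as the redundant and release it; the primary structure is a cantilever fixed at A.
Downward deflection at the released point B due to the loads:
  UDL 30.4: wL⁴/(8EI) = 972.8/EI
  point load 104.5 at a = 0.5: Pa²(3L − a)/(6EI) = 50.07/EI
  clockwise couple 42 at a = 1.6: M₀a(2L − a)/(2EI) = 215/EI
  δ_0 = 1238/EI
Tip deflection under a unit load at B: L³/(3EI) = 21.33/EI.
With EI = 71000 kip·ft²: δ_0 = 0.017435 ft and δ_{BB} = 0.0003 ft/kip.
Compatibility — the beam at B must follow the support down by 0.0125 ft: δ_0 − R_B·δ_{BB} = 0.0125, so R_B = (0.017435 − 0.0125)/0.0003 = 16.43 kip.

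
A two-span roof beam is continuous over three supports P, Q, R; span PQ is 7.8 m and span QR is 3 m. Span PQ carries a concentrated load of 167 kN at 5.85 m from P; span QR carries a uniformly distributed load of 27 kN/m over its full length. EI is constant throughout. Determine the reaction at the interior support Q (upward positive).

Take M_Q as the redundant. Released structure: two simple spans PQ and QR with a hinge at Q.
End slopes at the hinge Q, treating each span as simply supported:
  span PQ: point load 167 at a = 5.85: Pab(L + a)/(6LEI) = 555.6/EI
  span QR: UDL 27: wL³/(24EI) = 30.38/EI
  relative rotation θ_0 = (555.6 + 30.38)/EI = 586/EI
A unit hogging moment at Q produces rotation L₁/(3EI) + L₂/(3EI) = 3.6/EI.
Compatibility: M_Q·(L₁+L₂)/(3EI) = θ_0, giving M_Q = 162.8 kN·m (hogging).
Span PQ, ΣM about P with M_Q applied at Q: R_Q^{PQ}·7.8 = 977 + 162.8, so R_Q^{PQ} = 146.1 kN and R_P = 167 − 146.1 = 20.88 kN.
Span QR, ΣM about R: R_Q^{QR}·3 = 121.5 + 162.8, so R_Q^{QR} = 94.76 kN and R_R = 81 − 94.76 = -13.76 kN.
R_Q = 146.1 + 94.76 = 240.9 kN.

R_Q = 240.9 kN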